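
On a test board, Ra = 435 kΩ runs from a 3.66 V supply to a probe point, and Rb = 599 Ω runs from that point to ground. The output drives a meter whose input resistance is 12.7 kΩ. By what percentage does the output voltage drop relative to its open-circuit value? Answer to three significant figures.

4.50 %

The divider's output (Thévenin) resistance is Ra‖Rb = 598.2 Ω.
Fractional drop under load = R_th/(R_th + R_L) = 598.2 / (598.2 + 12700) = 0.04498.
So the output falls by 4.50 %.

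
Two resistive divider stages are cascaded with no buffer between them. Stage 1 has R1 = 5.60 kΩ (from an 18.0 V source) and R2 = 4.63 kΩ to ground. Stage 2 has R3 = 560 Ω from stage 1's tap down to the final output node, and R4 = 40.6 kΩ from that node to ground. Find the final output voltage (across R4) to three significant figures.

V_out ≈ 7.57 V

Stage 2 presents R3+R4 = 41160 Ω as a load on stage 1's tap.
Stage 1's lower leg becomes R2‖(R3+R4) = 4162 Ω, so V_mid = 18.0 × 4162/9762 = 7.674 V.
Stage 2 is itself unloaded: V_out = V_mid × R4/(R3+R4) = 7.674 × 40600/41160 = 7.57 V.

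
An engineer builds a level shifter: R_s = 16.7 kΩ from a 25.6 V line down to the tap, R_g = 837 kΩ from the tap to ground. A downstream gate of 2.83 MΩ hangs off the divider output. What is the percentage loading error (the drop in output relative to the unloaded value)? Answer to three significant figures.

0.575 %

The divider's output (Thévenin) resistance is R_s‖R_g = 16.37 kΩ.
Fractional drop under load = R_th/(R_th + R_L) = 16.37 / (16.37 + 2830) = 0.005752.
So the output falls by 0.575 %.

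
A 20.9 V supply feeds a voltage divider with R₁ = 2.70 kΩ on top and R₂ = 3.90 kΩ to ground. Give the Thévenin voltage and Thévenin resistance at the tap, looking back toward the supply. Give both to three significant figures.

V_th = 12.3 V, R_th = 1.60 kΩ

V_th is the open-circuit tap voltage: 20.9 × 3.90/(2.70 + 3.90) = 12.3 V.
With the supply zeroed, R₁ and R₂ appear in parallel from the tap: R_th = R₁‖R₂ = (2.70 × 3.90)/6.600 = 1.60 kΩ.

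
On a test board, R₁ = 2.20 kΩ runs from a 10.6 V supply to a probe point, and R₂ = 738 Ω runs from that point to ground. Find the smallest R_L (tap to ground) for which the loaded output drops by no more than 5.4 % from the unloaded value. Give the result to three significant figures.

Output resistance R_th = R₁‖R₂ = (2200 × 738)/2938 = 552.6 Ω.
The fractional drop is R_th/(R_th + R_L); requiring this ≤ 0.0540 gives R_L ≥ R_th(1/0.0540 − 1) = 552.6 × 17.52 = 9.68 kΩ.

R_L(min) ≈ 9.68 kΩ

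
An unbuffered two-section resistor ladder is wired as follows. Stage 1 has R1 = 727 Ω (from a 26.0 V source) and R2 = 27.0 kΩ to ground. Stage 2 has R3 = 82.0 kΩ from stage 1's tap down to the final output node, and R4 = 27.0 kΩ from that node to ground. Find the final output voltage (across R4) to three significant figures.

V_out ≈ 6.23 V

Stage 2 presents R3+R4 = 109000 Ω as a load on stage 1's tap.
Stage 1's lower leg becomes R2‖(R3+R4) = 21640 Ω, so V_mid = 26.0 × 21640/22370 = 25.15 V.
Stage 2 is itself unloaded: V_out = V_mid × R4/(R3+R4) = 25.15 × 27000/109000 = 6.23 V.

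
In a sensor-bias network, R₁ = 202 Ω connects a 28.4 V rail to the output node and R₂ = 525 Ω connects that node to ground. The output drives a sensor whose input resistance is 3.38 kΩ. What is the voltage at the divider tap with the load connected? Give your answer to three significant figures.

The load sits in parallel with R₂: R₂‖R_L = (525 × 3380) / (525 + 3380) = 454.4 Ω.
V_out = 28.4 × 454.4 / (202 + 454.4) = 28.4 × 454.4/656.4 = 19.7 V.
(Unloaded it would have been 20.5 V.)

V_out ≈ 19.7 V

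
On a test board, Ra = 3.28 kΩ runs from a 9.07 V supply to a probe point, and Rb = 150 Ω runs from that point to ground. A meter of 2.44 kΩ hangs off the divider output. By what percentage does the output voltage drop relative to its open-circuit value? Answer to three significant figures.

The divider's output (Thévenin) resistance is Ra‖Rb = 143.4 Ω.
Fractional drop under load = R_th/(R_th + R_L) = 143.4 / (143.4 + 2440) = 0.05552.
So the output falls by 5.55 %.

5.55 %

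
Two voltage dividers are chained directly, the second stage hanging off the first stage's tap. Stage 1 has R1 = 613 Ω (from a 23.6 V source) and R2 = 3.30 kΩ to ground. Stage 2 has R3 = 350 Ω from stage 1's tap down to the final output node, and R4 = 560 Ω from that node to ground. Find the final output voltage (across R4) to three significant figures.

V_out ≈ 7.81 V

Stage 2 presents R3+R4 = 910.0 Ω as a load on stage 1's tap.
Stage 1's lower leg becomes R2‖(R3+R4) = 713.3 Ω, so V_mid = 23.6 × 713.3/1326 = 12.69 V.
Stage 2 is itself unloaded: V_out = V_mid × R4/(R3+R4) = 12.69 × 560/910.0 = 7.81 V.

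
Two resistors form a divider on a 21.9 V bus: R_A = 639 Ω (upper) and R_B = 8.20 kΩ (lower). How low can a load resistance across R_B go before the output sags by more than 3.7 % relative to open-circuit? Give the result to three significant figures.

R_L(min) ≈ 15.4 kΩ

Output resistance R_th = R_A‖R_B = (639 × 8200)/8839 = 592.8 Ω.
The fractional drop is R_th/(R_th + R_L); requiring this ≤ 0.0370 gives R_L ≥ R_th(1/0.0370 − 1) = 592.8 × 26.03 = 15.4 kΩ.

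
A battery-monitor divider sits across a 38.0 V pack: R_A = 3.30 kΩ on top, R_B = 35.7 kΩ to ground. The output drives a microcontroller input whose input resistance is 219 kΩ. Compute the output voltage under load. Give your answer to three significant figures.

V_out ≈ 34.3 V

The load sits in parallel with R_B: R_B‖R_L = (35.7 × 219) / (35.7 + 219) = 30.70 kΩ.
V_out = 38.0 × 30.70 / (3.30 + 30.70) = 38.0 × 30.70/34.00 = 34.3 V.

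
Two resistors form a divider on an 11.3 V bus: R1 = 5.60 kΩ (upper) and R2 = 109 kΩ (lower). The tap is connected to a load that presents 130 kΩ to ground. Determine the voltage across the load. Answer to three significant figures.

The load sits in parallel with R2: R2‖R_L = (109 × 130) / (109 + 130) = 59.29 kΩ.
V_out = 11.3 × 59.29 / (5.60 + 59.29) = 11.3 × 59.29/64.89 = 10.3 V.

V_out ≈ 10.3 V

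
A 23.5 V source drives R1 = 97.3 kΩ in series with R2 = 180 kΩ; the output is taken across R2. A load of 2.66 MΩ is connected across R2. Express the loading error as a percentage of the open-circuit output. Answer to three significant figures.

2.32 %

The divider's output (Thévenin) resistance is R1‖R2 = 63.16 kΩ.
Fractional drop under load = R_th/(R_th + R_L) = 63.16 / (63.16 + 2660) = 0.02319.
So the output falls by 2.32 %.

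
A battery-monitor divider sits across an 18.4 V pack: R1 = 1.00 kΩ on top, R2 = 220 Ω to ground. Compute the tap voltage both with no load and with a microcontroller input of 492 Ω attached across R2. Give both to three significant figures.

Open-circuit: V = 18.4 × 220/(1000 + 220) = 3.32 V.
With the load, R2 becomes R2‖R_L = 152.0 Ω, so V = 18.4 × 152.0/1152 = 2.43 V.

Unloaded: 3.32 V; loaded: 2.43 V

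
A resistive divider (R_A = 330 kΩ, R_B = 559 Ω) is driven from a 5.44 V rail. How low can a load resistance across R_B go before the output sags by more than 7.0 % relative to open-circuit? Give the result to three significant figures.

Output resistance R_th = R_A‖R_B = (330000 × 559)/330600 = 558.1 Ω.
The fractional drop is R_th/(R_th + R_L); requiring this ≤ 0.0700 gives R_L ≥ R_th(1/0.0700 − 1) = 558.1 × 13.29 = 7.41 kΩ.

R_L(min) ≈ 7.41 kΩ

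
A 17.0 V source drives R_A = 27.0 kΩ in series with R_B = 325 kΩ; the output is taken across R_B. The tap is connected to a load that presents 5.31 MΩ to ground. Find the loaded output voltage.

V_out ≈ 15.6 V

The load sits in parallel with R_B: R_B‖R_L = (325 × 5310) / (325 + 5310) = 306.3 kΩ.
V_out = 17.0 × 306.3 / (27.0 + 306.3) = 17.0 × 306.3/333.3 = 15.6 V.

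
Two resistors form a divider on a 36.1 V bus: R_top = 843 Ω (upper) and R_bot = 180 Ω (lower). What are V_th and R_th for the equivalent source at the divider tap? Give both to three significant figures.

V_th is the open-circuit tap voltage: 36.1 × 180/(843 + 180) = 6.35 V.
With the supply zeroed, R_top and R_bot appear in parallel from the tap: R_th = R_top‖R_bot = (843 × 180)/1023 = 148 Ω.

V_th = 6.35 V, R_th = 148 Ω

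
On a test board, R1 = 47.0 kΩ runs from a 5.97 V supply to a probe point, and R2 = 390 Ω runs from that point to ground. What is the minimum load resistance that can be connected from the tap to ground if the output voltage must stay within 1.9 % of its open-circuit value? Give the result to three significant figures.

R_L(min) ≈ 20.0 kΩ

Output resistance R_th = R1‖R2 = (47000 × 390)/47390 = 386.8 Ω.
The fractional drop is R_th/(R_th + R_L); requiring this ≤ 0.0190 gives R_L ≥ R_th(1/0.0190 − 1) = 386.8 × 51.63 = 20.0 kΩ.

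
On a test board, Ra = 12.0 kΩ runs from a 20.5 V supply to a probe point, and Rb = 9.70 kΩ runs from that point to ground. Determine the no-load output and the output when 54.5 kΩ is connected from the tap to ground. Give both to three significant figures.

Unloaded: 9.16 V; loaded: 8.34 V

Open-circuit: V = 20.5 × 9.70/(12.0 + 9.70) = 9.16 V.
With the load, Rb becomes Rb‖R_L = 8.234 kΩ, so V = 20.5 × 8.234/20.23 = 8.34 V.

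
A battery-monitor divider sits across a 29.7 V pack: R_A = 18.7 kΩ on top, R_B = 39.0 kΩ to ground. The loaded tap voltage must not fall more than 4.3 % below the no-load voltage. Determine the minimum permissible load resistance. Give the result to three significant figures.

Output resistance R_th = R_A‖R_B = (18.7 × 39.0)/57.70 = 12.64 kΩ.
The fractional drop is R_th/(R_th + R_L); requiring this ≤ 0.0430 gives R_L ≥ R_th(1/0.0430 − 1) = 12.64 × 22.26 = 281 kΩ.

R_L(min) ≈ 281 kΩ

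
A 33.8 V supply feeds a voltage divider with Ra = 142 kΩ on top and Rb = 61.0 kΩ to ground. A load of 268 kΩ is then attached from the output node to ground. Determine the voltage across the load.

The load sits in parallel with Rb: Rb‖R_L = (61.0 × 268) / (61.0 + 268) = 49.69 kΩ.
V_out = 33.8 × 49.69 / (142 + 49.69) = 33.8 × 49.69/191.7 = 8.76 V.

V_out ≈ 8.76 V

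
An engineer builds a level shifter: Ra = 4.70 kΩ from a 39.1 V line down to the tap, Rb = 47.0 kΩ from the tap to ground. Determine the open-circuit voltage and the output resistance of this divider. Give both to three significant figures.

V_th = 35.5 V, R_th = 4.27 kΩ

V_th is the open-circuit tap voltage: 39.1 × 47.0/(4.70 + 47.0) = 35.5 V.
With the supply zeroed, Ra and Rb appear in parallel from the tap: R_th = Ra‖Rb = (4.70 × 47.0)/51.70 = 4.27 kΩ.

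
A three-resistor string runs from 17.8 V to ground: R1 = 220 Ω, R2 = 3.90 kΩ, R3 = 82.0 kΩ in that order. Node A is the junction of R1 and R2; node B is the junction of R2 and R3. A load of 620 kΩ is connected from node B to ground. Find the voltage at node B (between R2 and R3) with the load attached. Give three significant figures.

V ≈ 16.8 V

At node B, R3 is in parallel with the load: R3‖R_L = 72420 Ω.
Below node A the resistance is R2 + (R3‖R_L) = 76320 Ω, so V_A = 17.8 × 76320/76540 = 17.75 V.
Then V_B = V_A × (R3‖R_L)/(R2 + R3‖R_L) = 17.75 × 72420/76320 = 16.8 V.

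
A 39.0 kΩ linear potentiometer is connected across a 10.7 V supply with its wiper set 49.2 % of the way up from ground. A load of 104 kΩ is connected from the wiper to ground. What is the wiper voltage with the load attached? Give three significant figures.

The wiper splits the pot into (1−α)R = 19.81 kΩ above and αR = 19.19 kΩ below.
Lower section ‖ load = 16.20 kΩ.
V_wiper = 10.7 × 16.20/(19.81 + 16.20) = 4.81 V.

V ≈ 4.81 V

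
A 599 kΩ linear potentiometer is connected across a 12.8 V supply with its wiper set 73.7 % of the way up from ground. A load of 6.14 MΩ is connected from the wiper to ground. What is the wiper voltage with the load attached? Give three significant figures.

V ≈ 9.26 V

The wiper splits the pot into (1−α)R = 157.5 kΩ above and αR = 441.5 kΩ below.
Lower section ‖ load = 411.9 kΩ.
V_wiper = 12.8 × 411.9/(157.5 + 411.9) = 9.26 V.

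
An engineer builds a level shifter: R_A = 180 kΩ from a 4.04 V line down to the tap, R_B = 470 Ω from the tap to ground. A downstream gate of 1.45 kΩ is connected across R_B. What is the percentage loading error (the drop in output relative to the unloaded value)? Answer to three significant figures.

The divider's output (Thévenin) resistance is R_A‖R_B = 468.8 Ω.
Fractional drop under load = R_th/(R_th + R_L) = 468.8 / (468.8 + 1450) = 0.2443.
So the output falls by 24.4 %.

24.4 %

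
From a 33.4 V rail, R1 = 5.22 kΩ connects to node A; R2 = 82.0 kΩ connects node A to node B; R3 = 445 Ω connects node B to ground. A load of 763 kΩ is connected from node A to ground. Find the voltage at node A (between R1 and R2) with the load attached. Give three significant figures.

V ≈ 31.2 V

Below node A the series string R2+R3 = 82440 Ω sits in parallel with the 763000 Ω load: 74410 Ω.
V_A = 33.4 × 74410/(5220 + 74410) = 31.2 V.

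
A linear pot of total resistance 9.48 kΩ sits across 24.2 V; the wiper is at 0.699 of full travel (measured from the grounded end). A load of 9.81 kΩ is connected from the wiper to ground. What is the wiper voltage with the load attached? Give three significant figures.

The wiper splits the pot into (1−α)R = 2.853 kΩ above and αR = 6.627 kΩ below.
Lower section ‖ load = 3.955 kΩ.
V_wiper = 24.2 × 3.955/(2.853 + 3.955) = 14.1 V.

V ≈ 14.1 V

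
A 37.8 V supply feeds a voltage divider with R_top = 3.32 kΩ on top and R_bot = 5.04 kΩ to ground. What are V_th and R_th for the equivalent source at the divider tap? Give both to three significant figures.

V_th = 22.8 V, R_th = 2.00 kΩ

V_th is the open-circuit tap voltage: 37.8 × 5.04/(3.32 + 5.04) = 22.8 V.
With the supply zeroed, R_top and R_bot appear in parallel from the tap: R_th = R_top‖R_bot = (3.32 × 5.04)/8.360 = 2.00 kΩ.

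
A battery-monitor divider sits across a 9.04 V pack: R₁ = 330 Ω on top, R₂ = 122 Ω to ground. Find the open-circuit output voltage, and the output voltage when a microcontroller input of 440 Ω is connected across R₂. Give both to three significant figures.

Open-circuit: V = 9.04 × 122/(330 + 122) = 2.44 V.
With the load, R₂ becomes R₂‖R_L = 95.52 Ω, so V = 9.04 × 95.52/425.5 = 2.03 V.

Unloaded: 2.44 V; loaded: 2.03 V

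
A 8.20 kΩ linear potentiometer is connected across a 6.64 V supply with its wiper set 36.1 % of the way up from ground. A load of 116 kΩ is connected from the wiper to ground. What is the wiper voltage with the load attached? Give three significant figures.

V ≈ 2.36 V

The wiper splits the pot into (1−α)R = 5.240 kΩ above and αR = 2.960 kΩ below.
Lower section ‖ load = 2.887 kΩ.
V_wiper = 6.64 × 2.887/(5.240 + 2.887) = 2.36 V.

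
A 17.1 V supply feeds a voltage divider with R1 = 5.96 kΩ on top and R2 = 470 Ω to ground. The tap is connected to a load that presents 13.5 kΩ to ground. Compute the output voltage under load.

V_out ≈ 1.21 V

The load sits in parallel with R2: R2‖R_L = (470 × 13500) / (470 + 13500) = 454.2 Ω.
V_out = 17.1 × 454.2 / (5960 + 454.2) = 17.1 × 454.2/6414 = 1.21 V.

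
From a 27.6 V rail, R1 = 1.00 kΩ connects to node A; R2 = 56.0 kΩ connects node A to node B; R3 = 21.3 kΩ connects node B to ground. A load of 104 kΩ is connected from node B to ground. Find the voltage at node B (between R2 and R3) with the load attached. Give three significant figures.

At node B, R3 is in parallel with the load: R3‖R_L = 17.68 kΩ.
Below node A the resistance is R2 + (R3‖R_L) = 73.68 kΩ, so V_A = 27.6 × 73.68/74.68 = 27.23 V.
Then V_B = V_A × (R3‖R_L)/(R2 + R3‖R_L) = 27.23 × 17.68/73.68 = 6.53 V.

V ≈ 6.53 V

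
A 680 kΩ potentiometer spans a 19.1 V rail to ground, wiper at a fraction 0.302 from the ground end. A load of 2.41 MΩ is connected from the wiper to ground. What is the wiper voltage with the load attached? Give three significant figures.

The wiper splits the pot into (1−α)R = 474.6 kΩ above and αR = 205.4 kΩ below.
Lower section ‖ load = 189.2 kΩ.
V_wiper = 19.1 × 189.2/(474.6 + 189.2) = 5.44 V.

V ≈ 5.44 V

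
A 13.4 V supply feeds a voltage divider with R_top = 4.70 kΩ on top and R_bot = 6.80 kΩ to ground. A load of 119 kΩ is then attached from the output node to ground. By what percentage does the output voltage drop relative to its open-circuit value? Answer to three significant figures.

The divider's output (Thévenin) resistance is R_top‖R_bot = 2.779 kΩ.
Fractional drop under load = R_th/(R_th + R_L) = 2.779 / (2.779 + 119) = 0.02282.
So the output falls by 2.28 %.

2.28 %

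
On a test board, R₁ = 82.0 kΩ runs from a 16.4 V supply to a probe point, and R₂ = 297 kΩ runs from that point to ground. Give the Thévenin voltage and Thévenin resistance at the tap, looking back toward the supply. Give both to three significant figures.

V_th is the open-circuit tap voltage: 16.4 × 297/(82.0 + 297) = 12.9 V.
With the supply zeroed, R₁ and R₂ appear in parallel from the tap: R_th = R₁‖R₂ = (82.0 × 297)/379.0 = 64.3 kΩ.

V_th = 12.9 V, R_th = 64.3 kΩ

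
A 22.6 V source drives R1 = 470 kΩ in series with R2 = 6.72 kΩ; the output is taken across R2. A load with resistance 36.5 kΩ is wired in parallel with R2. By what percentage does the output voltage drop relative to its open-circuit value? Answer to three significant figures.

15.4 %

Unloaded V = 22.6 × 6.72/476.7 = 0.3186 V.
Loaded: R2‖R_L = 5.675 kΩ, giving V = 22.6 × 5.675/475.7 = 0.2696 V.
Drop = (0.3186 − 0.2696) / 0.3186 = 15.4 %.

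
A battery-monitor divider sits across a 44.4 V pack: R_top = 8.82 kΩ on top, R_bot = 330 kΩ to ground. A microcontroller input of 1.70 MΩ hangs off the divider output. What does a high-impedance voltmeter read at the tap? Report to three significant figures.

The load sits in parallel with R_bot: R_bot‖R_L = (330 × 1700) / (330 + 1700) = 276.4 kΩ.
V_out = 44.4 × 276.4 / (8.82 + 276.4) = 44.4 × 276.4/285.2 = 43.0 V.

V_out ≈ 43.0 V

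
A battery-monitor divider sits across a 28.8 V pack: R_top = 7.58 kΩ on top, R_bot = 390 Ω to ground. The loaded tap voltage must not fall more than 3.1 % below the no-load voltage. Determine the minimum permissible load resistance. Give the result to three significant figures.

R_L(min) ≈ 11.6 kΩ

Output resistance R_th = R_top‖R_bot = (7580 × 390)/7970 = 370.9 Ω.
The fractional drop is R_th/(R_th + R_L); requiring this ≤ 0.0310 gives R_L ≥ R_th(1/0.0310 − 1) = 370.9 × 31.26 = 11.6 kΩ.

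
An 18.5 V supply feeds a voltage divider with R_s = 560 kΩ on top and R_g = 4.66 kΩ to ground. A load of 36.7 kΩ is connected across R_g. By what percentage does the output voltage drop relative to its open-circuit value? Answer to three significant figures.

11.2 %

Unloaded V = 18.5 × 4.66/564.7 = 0.15268 V.
Loaded: R_g‖R_L = 4.135 kΩ, giving V = 18.5 × 4.135/564.1 = 0.13560 V.
Drop = (0.15268 − 0.13560) / 0.15268 = 11.2 %.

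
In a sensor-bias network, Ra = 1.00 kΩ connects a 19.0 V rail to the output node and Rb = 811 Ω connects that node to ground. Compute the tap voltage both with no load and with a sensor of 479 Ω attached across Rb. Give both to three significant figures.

Open-circuit: V = 19.0 × 811/(1000 + 811) = 8.51 V.
With the load, Rb becomes Rb‖R_L = 301.1 Ω, so V = 19.0 × 301.1/1301 = 4.40 V.

Unloaded: 8.51 V; loaded: 4.40 V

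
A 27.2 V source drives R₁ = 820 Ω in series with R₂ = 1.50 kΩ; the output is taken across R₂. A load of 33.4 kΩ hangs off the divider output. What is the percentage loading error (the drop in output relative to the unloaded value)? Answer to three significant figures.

The divider's output (Thévenin) resistance is R₁‖R₂ = 530.2 Ω.
Fractional drop under load = R_th/(R_th + R_L) = 530.2 / (530.2 + 33400) = 0.01563.
So the output falls by 1.56 %.

1.56 %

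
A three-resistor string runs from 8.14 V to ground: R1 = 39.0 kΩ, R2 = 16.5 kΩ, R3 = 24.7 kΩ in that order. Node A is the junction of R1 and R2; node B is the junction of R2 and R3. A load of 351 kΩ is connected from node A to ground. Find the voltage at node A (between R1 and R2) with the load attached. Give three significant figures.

V ≈ 3.96 V

Below node A the series string R2+R3 = 41.20 kΩ sits in parallel with the 351 kΩ load: 36.87 kΩ.
V_A = 8.14 × 36.87/(39.0 + 36.87) = 3.96 V.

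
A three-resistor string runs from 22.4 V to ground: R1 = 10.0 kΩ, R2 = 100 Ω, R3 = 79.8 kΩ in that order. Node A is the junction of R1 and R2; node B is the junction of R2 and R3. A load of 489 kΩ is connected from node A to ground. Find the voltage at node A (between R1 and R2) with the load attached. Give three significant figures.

Below node A the series string R2+R3 = 79900 Ω sits in parallel with the 489000 Ω load: 68680 Ω.
V_A = 22.4 × 68680/(10000 + 68680) = 19.6 V.

V ≈ 19.6 V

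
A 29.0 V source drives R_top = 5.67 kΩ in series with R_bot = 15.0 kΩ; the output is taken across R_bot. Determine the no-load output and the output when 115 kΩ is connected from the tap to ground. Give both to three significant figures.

Unloaded: 21.0 V; loaded: 20.3 V

Open-circuit: V = 29.0 × 15.0/(5.67 + 15.0) = 21.0 V.
With the load, R_bot becomes R_bot‖R_L = 13.27 kΩ, so V = 29.0 × 13.27/18.94 = 20.3 V.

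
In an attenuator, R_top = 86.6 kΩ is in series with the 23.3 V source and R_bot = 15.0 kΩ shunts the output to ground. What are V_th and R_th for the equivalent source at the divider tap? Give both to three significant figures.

V_th is the open-circuit tap voltage: 23.3 × 15.0/(86.6 + 15.0) = 3.44 V.
With the supply zeroed, R_top and R_bot appear in parallel from the tap: R_th = R_top‖R_bot = (86.6 × 15.0)/101.6 = 12.8 kΩ.

V_th = 3.44 V, R_th = 12.8 kΩ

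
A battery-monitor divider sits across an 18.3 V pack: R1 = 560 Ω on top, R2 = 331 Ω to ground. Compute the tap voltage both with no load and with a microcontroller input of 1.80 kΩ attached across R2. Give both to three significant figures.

Open-circuit: V = 18.3 × 331/(560 + 331) = 6.80 V.
With the load, R2 becomes R2‖R_L = 279.6 Ω, so V = 18.3 × 279.6/839.6 = 6.09 V.

Unloaded: 6.80 V; loaded: 6.09 V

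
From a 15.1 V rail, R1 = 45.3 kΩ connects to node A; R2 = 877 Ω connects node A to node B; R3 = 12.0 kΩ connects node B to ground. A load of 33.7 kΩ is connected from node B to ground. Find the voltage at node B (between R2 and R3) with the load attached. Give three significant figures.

V ≈ 2.43 V

At node B, R3 is in parallel with the load: R3‖R_L = 8849 Ω.
Below node A the resistance is R2 + (R3‖R_L) = 9726 Ω, so V_A = 15.1 × 9726/55030 = 2.669 V.
Then V_B = V_A × (R3‖R_L)/(R2 + R3‖R_L) = 2.669 × 8849/9726 = 2.43 V.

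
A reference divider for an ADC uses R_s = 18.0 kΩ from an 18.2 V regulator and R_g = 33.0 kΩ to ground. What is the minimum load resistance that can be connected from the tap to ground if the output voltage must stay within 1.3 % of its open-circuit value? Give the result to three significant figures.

Output resistance R_th = R_s‖R_g = (18.0 × 33.0)/51.00 = 11.65 kΩ.
The fractional drop is R_th/(R_th + R_L); requiring this ≤ 0.0130 gives R_L ≥ R_th(1/0.0130 − 1) = 11.65 × 75.92 = 884 kΩ.

R_L(min) ≈ 884 kΩ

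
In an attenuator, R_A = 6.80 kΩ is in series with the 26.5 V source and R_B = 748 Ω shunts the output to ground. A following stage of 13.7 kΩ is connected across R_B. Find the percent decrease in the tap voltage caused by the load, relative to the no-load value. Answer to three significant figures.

The divider's output (Thévenin) resistance is R_A‖R_B = 673.9 Ω.
Fractional drop under load = R_th/(R_th + R_L) = 673.9 / (673.9 + 13700) = 0.04688.
So the output falls by 4.69 %.

4.69 %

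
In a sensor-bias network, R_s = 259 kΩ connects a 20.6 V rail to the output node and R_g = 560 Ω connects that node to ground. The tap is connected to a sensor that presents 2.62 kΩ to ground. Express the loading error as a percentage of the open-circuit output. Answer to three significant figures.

Unloaded V = 20.6 × 560/259600 = 0.04444 V.
Loaded: R_g‖R_L = 461.4 Ω, giving V = 20.6 × 461.4/259500 = 0.03663 V.
Drop = (0.04444 − 0.03663) / 0.04444 = 17.6 %.

17.6 %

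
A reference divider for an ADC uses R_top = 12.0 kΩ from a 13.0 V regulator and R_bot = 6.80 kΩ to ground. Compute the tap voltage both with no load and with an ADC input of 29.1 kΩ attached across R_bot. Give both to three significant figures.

Unloaded: 4.70 V; loaded: 4.09 V

Open-circuit: V = 13.0 × 6.80/(12.0 + 6.80) = 4.70 V.
With the load, R_bot becomes R_bot‖R_L = 5.512 kΩ, so V = 13.0 × 5.512/17.51 = 4.09 V.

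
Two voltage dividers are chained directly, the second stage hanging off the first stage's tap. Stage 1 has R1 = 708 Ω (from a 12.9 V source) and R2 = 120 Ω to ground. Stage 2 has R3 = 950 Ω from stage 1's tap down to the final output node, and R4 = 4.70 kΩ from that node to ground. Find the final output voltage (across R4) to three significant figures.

Stage 2 presents R3+R4 = 5650 Ω as a load on stage 1's tap.
Stage 1's lower leg becomes R2‖(R3+R4) = 117.5 Ω, so V_mid = 12.9 × 117.5/825.5 = 1.836 V.
Stage 2 is itself unloaded: V_out = V_mid × R4/(R3+R4) = 1.836 × 4700/5650 = 1.53 V.

V_out ≈ 1.53 V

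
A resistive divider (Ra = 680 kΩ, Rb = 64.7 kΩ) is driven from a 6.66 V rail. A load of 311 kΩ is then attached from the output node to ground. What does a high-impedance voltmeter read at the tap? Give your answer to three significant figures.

The load sits in parallel with Rb: Rb‖R_L = (64.7 × 311) / (64.7 + 311) = 53.56 kΩ.
V_out = 6.66 × 53.56 / (680 + 53.56) = 6.66 × 53.56/733.6 = 0.486 V.

V_out ≈ 0.486 V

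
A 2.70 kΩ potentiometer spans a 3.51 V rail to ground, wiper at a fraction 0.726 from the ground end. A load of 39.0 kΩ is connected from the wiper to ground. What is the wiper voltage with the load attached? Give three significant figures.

V ≈ 2.51 V

The wiper splits the pot into (1−α)R = 739.8 Ω above and αR = 1960 Ω below.
Lower section ‖ load = 1866 Ω.
V_wiper = 3.51 × 1866/(739.8 + 1866) = 2.51 V.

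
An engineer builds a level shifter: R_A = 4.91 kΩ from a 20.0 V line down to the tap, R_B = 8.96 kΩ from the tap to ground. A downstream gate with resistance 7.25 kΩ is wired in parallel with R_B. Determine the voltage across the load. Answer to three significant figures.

V_out ≈ 8.99 V

The load sits in parallel with R_B: R_B‖R_L = (8.96 × 7.25) / (8.96 + 7.25) = 4.007 kΩ.
V_out = 20.0 × 4.007 / (4.91 + 4.007) = 20.0 × 4.007/8.917 = 8.99 V.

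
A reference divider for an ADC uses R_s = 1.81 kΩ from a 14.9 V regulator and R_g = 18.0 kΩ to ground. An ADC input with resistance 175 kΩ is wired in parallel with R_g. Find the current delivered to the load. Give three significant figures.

I_L ≈ 0.0766 mA

R_g‖R_L = 16.32 kΩ; V_out = 14.9 × 16.32/18.13 = 13.41 V.
I_L = V_out / R_L = 13.41 / 175 kΩ = 0.0766 mA.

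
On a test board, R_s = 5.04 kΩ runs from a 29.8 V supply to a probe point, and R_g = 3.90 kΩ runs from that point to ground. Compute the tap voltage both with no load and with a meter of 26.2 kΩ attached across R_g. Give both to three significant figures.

Unloaded: 13.0 V; loaded: 12.0 V

Open-circuit: V = 29.8 × 3.90/(5.04 + 3.90) = 13.0 V.
With the load, R_g becomes R_g‖R_L = 3.395 kΩ, so V = 29.8 × 3.395/8.435 = 12.0 V.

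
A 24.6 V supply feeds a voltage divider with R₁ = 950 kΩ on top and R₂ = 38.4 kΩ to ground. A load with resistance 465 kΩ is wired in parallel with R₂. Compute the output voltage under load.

V_out ≈ 0.885 V

The load sits in parallel with R₂: R₂‖R_L = (38.4 × 465) / (38.4 + 465) = 35.47 kΩ.
V_out = 24.6 × 35.47 / (950 + 35.47) = 24.6 × 35.47/985.5 = 0.885 V.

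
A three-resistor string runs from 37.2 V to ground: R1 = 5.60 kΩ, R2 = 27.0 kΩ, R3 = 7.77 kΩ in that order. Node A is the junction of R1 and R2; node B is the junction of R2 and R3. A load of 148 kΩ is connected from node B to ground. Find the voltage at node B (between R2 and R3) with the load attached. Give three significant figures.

V ≈ 6.87 V

At node B, R3 is in parallel with the load: R3‖R_L = 7.382 kΩ.
Below node A the resistance is R2 + (R3‖R_L) = 34.38 kΩ, so V_A = 37.2 × 34.38/39.98 = 31.99 V.
Then V_B = V_A × (R3‖R_L)/(R2 + R3‖R_L) = 31.99 × 7.382/34.38 = 6.87 V.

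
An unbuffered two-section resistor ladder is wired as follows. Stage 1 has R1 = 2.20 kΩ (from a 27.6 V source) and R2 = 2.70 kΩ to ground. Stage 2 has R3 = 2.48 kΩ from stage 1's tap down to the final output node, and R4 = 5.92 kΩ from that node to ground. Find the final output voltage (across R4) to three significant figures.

Stage 2 presents R3+R4 = 8.400 kΩ as a load on stage 1's tap.
Stage 1's lower leg becomes R2‖(R3+R4) = 2.043 kΩ, so V_mid = 27.6 × 2.043/4.243 = 13.29 V.
Stage 2 is itself unloaded: V_out = V_mid × R4/(R3+R4) = 13.29 × 5.92/8.400 = 9.37 V.

V_out ≈ 9.37 V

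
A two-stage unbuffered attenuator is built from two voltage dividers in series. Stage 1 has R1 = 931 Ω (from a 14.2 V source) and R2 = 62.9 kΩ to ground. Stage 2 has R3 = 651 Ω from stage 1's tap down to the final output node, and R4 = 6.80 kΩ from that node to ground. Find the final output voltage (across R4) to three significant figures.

Stage 2 presents R3+R4 = 7451 Ω as a load on stage 1's tap.
Stage 1's lower leg becomes R2‖(R3+R4) = 6662 Ω, so V_mid = 14.2 × 6662/7593 = 12.46 V.
Stage 2 is itself unloaded: V_out = V_mid × R4/(R3+R4) = 12.46 × 6800/7451 = 11.4 V.

V_out ≈ 11.4 V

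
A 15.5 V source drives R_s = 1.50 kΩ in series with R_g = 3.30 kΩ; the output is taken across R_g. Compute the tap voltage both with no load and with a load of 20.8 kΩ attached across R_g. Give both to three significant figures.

Open-circuit: V = 15.5 × 3.30/(1.50 + 3.30) = 10.7 V.
With the load, R_g becomes R_g‖R_L = 2.848 kΩ, so V = 15.5 × 2.848/4.348 = 10.2 V.

Unloaded: 10.7 V; loaded: 10.2 V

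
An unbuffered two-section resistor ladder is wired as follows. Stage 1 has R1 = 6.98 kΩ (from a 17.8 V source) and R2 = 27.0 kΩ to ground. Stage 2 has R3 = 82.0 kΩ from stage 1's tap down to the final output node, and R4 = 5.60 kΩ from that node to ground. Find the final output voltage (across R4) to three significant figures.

V_out ≈ 0.850 V

Stage 2 presents R3+R4 = 87.60 kΩ as a load on stage 1's tap.
Stage 1's lower leg becomes R2‖(R3+R4) = 20.64 kΩ, so V_mid = 17.8 × 20.64/27.62 = 13.30 V.
Stage 2 is itself unloaded: V_out = V_mid × R4/(R3+R4) = 13.30 × 5.60/87.60 = 0.850 V.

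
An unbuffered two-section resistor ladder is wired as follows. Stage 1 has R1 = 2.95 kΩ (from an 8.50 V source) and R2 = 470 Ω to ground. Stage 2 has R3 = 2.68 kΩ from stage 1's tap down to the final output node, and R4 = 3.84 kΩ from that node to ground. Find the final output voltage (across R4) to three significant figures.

Stage 2 presents R3+R4 = 6520 Ω as a load on stage 1's tap.
Stage 1's lower leg becomes R2‖(R3+R4) = 438.4 Ω, so V_mid = 8.50 × 438.4/3388 = 1.100 V.
Stage 2 is itself unloaded: V_out = V_mid × R4/(R3+R4) = 1.100 × 3840/6520 = 0.648 V.

V_out ≈ 0.648 V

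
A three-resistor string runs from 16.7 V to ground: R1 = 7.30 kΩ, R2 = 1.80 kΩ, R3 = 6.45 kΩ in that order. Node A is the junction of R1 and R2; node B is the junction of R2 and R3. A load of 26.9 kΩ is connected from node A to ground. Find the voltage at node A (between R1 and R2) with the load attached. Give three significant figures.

Below node A the series string R2+R3 = 8.250 kΩ sits in parallel with the 26.9 kΩ load: 6.314 kΩ.
V_A = 16.7 × 6.314/(7.30 + 6.314) = 7.75 V.

V ≈ 7.75 V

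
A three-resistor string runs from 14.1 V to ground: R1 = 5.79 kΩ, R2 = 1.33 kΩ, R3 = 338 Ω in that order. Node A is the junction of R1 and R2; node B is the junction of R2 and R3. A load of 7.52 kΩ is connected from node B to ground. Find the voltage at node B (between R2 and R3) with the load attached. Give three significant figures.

V ≈ 0.613 V

At node B, R3 is in parallel with the load: R3‖R_L = 323.5 Ω.
Below node A the resistance is R2 + (R3‖R_L) = 1653 Ω, so V_A = 14.1 × 1653/7443 = 3.132 V.
Then V_B = V_A × (R3‖R_L)/(R2 + R3‖R_L) = 3.132 × 323.5/1653 = 0.613 V.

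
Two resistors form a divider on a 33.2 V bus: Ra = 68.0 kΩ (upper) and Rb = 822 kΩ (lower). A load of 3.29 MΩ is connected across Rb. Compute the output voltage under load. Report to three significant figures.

The load sits in parallel with Rb: Rb‖R_L = (822 × 3290) / (822 + 3290) = 657.7 kΩ.
V_out = 33.2 × 657.7 / (68.0 + 657.7) = 33.2 × 657.7/725.7 = 30.1 V.

V_out ≈ 30.1 V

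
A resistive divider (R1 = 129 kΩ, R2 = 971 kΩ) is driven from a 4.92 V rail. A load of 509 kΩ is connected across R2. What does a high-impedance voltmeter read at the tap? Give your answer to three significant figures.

The load sits in parallel with R2: R2‖R_L = (971 × 509) / (971 + 509) = 333.9 kΩ.
V_out = 4.92 × 333.9 / (129 + 333.9) = 4.92 × 333.9/462.9 = 3.55 V.

V_out ≈ 3.55 V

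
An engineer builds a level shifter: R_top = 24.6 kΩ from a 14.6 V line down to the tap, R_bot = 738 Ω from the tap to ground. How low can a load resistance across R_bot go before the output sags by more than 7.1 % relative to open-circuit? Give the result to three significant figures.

R_L(min) ≈ 9.38 kΩ

Output resistance R_th = R_top‖R_bot = (24600 × 738)/25340 = 716.5 Ω.
The fractional drop is R_th/(R_th + R_L); requiring this ≤ 0.0710 gives R_L ≥ R_th(1/0.0710 − 1) = 716.5 × 13.08 = 9.38 kΩ.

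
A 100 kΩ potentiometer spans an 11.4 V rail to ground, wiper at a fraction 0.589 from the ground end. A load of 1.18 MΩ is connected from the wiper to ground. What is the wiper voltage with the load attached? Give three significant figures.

The wiper splits the pot into (1−α)R = 41.10 kΩ above and αR = 58.90 kΩ below.
Lower section ‖ load = 56.10 kΩ.
V_wiper = 11.4 × 56.10/(41.10 + 56.10) = 6.58 V.

V ≈ 6.58 V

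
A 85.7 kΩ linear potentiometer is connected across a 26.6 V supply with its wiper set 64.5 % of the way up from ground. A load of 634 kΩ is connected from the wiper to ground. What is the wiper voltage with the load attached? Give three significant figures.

The wiper splits the pot into (1−α)R = 30.42 kΩ above and αR = 55.28 kΩ below.
Lower section ‖ load = 50.84 kΩ.
V_wiper = 26.6 × 50.84/(30.42 + 50.84) = 16.6 V.

V ≈ 16.6 V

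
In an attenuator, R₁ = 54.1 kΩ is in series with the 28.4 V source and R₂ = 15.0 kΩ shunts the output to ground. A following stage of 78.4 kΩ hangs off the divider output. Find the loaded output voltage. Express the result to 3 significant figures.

V_out ≈ 5.36 V

The load sits in parallel with R₂: R₂‖R_L = (15.0 × 78.4) / (15.0 + 78.4) = 12.59 kΩ.
V_out = 28.4 × 12.59 / (54.1 + 12.59) = 28.4 × 12.59/66.69 = 5.36 V.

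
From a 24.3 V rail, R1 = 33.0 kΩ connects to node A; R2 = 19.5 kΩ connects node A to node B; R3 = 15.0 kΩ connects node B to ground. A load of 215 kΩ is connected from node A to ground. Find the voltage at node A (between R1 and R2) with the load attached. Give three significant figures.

Below node A the series string R2+R3 = 34.50 kΩ sits in parallel with the 215 kΩ load: 29.73 kΩ.
V_A = 24.3 × 29.73/(33.0 + 29.73) = 11.5 V.

V ≈ 11.5 V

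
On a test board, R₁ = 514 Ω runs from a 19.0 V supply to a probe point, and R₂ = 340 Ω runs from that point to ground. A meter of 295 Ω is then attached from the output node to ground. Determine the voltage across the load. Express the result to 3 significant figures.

The load sits in parallel with R₂: R₂‖R_L = (340 × 295) / (340 + 295) = 158.0 Ω.
V_out = 19.0 × 158.0 / (514 + 158.0) = 19.0 × 158.0/672.0 = 4.47 V.

V_out ≈ 4.47 V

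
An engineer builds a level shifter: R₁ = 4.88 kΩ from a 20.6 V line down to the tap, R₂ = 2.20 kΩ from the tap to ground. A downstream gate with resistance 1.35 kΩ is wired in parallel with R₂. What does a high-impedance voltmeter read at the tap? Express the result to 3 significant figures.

The load sits in parallel with R₂: R₂‖R_L = (2.20 × 1.35) / (2.20 + 1.35) = 0.8366 kΩ.
V_out = 20.6 × 0.8366 / (4.88 + 0.8366) = 20.6 × 0.8366/5.717 = 3.01 V.

V_out ≈ 3.01 V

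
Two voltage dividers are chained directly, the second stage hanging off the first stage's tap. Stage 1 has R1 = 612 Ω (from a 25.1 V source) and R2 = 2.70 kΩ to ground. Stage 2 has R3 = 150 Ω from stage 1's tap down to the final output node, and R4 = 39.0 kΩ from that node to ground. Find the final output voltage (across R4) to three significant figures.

V_out ≈ 20.1 V

Stage 2 presents R3+R4 = 39150 Ω as a load on stage 1's tap.
Stage 1's lower leg becomes R2‖(R3+R4) = 2526 Ω, so V_mid = 25.1 × 2526/3138 = 20.20 V.
Stage 2 is itself unloaded: V_out = V_mid × R4/(R3+R4) = 20.20 × 39000/39150 = 20.1 V.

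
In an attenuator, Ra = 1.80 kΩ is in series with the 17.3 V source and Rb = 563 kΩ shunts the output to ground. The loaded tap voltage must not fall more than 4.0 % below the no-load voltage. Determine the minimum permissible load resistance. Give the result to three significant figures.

Output resistance R_th = Ra‖Rb = (1.80 × 563)/564.8 = 1.794 kΩ.
The fractional drop is R_th/(R_th + R_L); requiring this ≤ 0.0400 gives R_L ≥ R_th(1/0.0400 − 1) = 1.794 × 24.00 = 43.1 kΩ.

R_L(min) ≈ 43.1 kΩ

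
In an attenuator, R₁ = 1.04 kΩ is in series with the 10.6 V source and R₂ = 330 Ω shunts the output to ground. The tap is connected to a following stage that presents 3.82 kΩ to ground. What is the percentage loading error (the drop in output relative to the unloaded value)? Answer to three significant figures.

The divider's output (Thévenin) resistance is R₁‖R₂ = 250.5 Ω.
Fractional drop under load = R_th/(R_th + R_L) = 250.5 / (250.5 + 3820) = 0.06154.
So the output falls by 6.15 %.

6.15 %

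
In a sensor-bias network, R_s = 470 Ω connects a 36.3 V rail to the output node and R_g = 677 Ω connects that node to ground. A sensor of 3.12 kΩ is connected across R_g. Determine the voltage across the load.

V_out ≈ 19.7 V

The load sits in parallel with R_g: R_g‖R_L = (677 × 3120) / (677 + 3120) = 556.3 Ω.
V_out = 36.3 × 556.3 / (470 + 556.3) = 36.3 × 556.3/1026 = 19.7 V.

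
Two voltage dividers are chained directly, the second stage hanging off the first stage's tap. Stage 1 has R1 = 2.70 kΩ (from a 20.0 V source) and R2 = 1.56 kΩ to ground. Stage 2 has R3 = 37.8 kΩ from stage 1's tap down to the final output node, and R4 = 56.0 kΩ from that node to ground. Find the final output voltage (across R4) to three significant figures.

Stage 2 presents R3+R4 = 93.80 kΩ as a load on stage 1's tap.
Stage 1's lower leg becomes R2‖(R3+R4) = 1.534 kΩ, so V_mid = 20.0 × 1.534/4.234 = 7.248 V.
Stage 2 is itself unloaded: V_out = V_mid × R4/(R3+R4) = 7.248 × 56.0/93.80 = 4.33 V.

V_out ≈ 4.33 V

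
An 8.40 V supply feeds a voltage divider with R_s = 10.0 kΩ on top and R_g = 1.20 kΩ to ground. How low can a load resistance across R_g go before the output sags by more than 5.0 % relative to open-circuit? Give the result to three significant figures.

R_L(min) ≈ 20.4 kΩ

Output resistance R_th = R_s‖R_g = (10.0 × 1.20)/11.20 = 1.071 kΩ.
The fractional drop is R_th/(R_th + R_L); requiring this ≤ 0.0500 gives R_L ≥ R_th(1/0.0500 − 1) = 1.071 × 19.00 = 20.4 kΩ.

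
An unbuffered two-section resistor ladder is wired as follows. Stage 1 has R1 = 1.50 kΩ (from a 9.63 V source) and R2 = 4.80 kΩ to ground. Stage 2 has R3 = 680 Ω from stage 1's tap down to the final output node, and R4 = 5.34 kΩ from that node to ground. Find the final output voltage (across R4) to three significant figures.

V_out ≈ 5.47 V

Stage 2 presents R3+R4 = 6020 Ω as a load on stage 1's tap.
Stage 1's lower leg becomes R2‖(R3+R4) = 2671 Ω, so V_mid = 9.63 × 2671/4171 = 6.166 V.
Stage 2 is itself unloaded: V_out = V_mid × R4/(R3+R4) = 6.166 × 5340/6020 = 5.47 V.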